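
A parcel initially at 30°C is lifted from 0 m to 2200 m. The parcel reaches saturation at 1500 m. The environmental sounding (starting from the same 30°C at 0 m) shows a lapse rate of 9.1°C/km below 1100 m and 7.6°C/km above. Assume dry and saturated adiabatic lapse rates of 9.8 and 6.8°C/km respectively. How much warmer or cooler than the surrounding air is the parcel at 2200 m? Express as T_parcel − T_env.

Parcel:
  0 → 1500 m (dry, 9.8°C/km): ΔT = -9.8 × 1.5 = -14.7°C → T = 15.3°C
  1500 → 2200 m (saturated, 6.8°C/km): ΔT = -6.8 × 0.7 = -4.76°C → T = 10.54°C
Environment:
  0 → 1100 m (environment, lower layer, 9.1°C/km): ΔT = -9.1 × 1.1 = -10.01°C → T = 19.99°C
  1100 → 2200 m (environment, upper layer, 7.6°C/km): ΔT = -7.6 × 1.1 = -8.36°C → T = 11.63°C
T_parcel − T_env = 10.54 − 11.63 = -1.09°C

-1.09°C (parcel cooler than environment)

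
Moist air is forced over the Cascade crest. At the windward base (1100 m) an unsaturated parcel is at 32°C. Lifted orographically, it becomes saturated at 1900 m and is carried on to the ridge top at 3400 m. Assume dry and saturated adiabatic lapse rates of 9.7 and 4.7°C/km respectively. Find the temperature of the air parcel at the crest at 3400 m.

Dry to 1900 m: -9.7 × 0.8 km = -7.76°C, so T = 24.24°C.
Saturated to 3400 m: -4.7 × 1.5 km = -7.05°C, so T = 17.19°C.

17.19°C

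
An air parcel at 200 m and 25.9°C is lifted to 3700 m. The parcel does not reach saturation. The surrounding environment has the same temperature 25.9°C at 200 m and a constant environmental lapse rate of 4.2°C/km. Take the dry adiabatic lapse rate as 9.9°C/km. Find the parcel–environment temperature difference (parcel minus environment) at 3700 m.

Parcel:
  200 → 3700 m (dry, 9.9°C/km): ΔT = -9.9 × 3.5 = -34.65°C → T = -8.75°C
Environment:
  200 → 3700 m (environment, 4.2°C/km): ΔT = -4.2 × 3.5 = -14.7°C → T = 11.2°C
T_parcel − T_env = -8.75 − 11.2 = -19.95°C

-19.95°C (parcel cooler than environment)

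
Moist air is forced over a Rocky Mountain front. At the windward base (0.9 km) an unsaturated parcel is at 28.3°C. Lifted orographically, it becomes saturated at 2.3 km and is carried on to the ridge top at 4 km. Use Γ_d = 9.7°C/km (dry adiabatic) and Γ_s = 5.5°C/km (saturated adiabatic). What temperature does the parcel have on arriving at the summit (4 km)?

900–2300 m, dry: Δz = 1.4 km ⇒ ΔT = -13.58°C; T = 14.72°C
2300–4000 m, saturated: Δz = 1.7 km ⇒ ΔT = -9.35°C; T = 5.37°C

5.37°C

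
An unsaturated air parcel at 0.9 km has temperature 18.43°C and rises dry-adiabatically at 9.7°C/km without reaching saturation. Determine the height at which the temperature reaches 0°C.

2.8 km

Height above start = (18.43 − 0) / 9.7 = 1.9 km
Altitude = 900 m + 1900 m = 2800 m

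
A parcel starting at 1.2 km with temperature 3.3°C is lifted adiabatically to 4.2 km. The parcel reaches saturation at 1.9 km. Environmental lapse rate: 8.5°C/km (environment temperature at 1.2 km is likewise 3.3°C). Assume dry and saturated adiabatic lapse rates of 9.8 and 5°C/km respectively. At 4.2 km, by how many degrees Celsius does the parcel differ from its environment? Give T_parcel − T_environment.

+7.14°C (parcel warmer than environment)

Parcel:
  Dry to 1900 m: -9.8 × 0.7 km = -6.86°C, so T = -3.56°C.
  Saturated to 4200 m: -5 × 2.3 km = -11.5°C, so T = -15.06°C.
Environment:
  Environment to 4200 m: -8.5 × 3 km = -25.5°C, so T = -22.2°C.
T_parcel − T_env = -15.06 − (-22.2) = +7.14°C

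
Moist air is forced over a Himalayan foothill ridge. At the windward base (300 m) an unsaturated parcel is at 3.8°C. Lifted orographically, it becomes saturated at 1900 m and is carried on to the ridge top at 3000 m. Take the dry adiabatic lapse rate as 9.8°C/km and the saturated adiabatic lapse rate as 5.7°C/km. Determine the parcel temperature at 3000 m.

300 → 1900 m (dry, 9.8°C/km): ΔT = -9.8 × 1.6 = -15.68°C → T = -11.88°C
1900 → 3000 m (saturated, 5.7°C/km): ΔT = -5.7 × 1.1 = -6.27°C → T = -18.15°C

-18.15°C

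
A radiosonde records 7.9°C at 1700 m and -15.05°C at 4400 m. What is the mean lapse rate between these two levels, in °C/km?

8.5°C/km

Γ = −ΔT/Δz = (7.9 − (-15.05)) / (4400 − 1700) m
  = 22.95°C / 2.7 km = 8.5°C/km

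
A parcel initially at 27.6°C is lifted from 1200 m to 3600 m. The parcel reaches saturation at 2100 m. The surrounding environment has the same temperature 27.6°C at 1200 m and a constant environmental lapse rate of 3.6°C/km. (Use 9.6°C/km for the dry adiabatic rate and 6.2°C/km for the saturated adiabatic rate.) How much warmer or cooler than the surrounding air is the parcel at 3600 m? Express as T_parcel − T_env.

Parcel:
  1200 → 2100 m (dry, 9.6°C/km): ΔT = -9.6 × 0.9 = -8.64°C → T = 18.96°C
  2100 → 3600 m (saturated, 6.2°C/km): ΔT = -6.2 × 1.5 = -9.3°C → T = 9.66°C
Environment:
  1200 → 3600 m (environment, 3.6°C/km): ΔT = -3.6 × 2.4 = -8.64°C → T = 18.96°C
T_parcel − T_env = 9.66 − 18.96 = -9.3°C

-9.3°C (parcel cooler than environment)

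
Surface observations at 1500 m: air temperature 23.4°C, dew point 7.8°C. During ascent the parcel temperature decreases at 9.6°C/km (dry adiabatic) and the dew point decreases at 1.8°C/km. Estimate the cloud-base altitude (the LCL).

T and T_d converge at 9.6 − 1.8 = 7.8°C per km
Height above start = (23.4 − 7.8) / 7.8 = 2 km
LCL altitude = 1500 m + 2000 m = 3500 m

3500 m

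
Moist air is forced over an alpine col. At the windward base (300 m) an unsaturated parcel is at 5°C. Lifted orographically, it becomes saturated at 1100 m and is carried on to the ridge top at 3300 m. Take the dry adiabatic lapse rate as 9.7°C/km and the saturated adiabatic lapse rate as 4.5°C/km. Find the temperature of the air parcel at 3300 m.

-12.66°C

300 → 1100 m (dry, 9.7°C/km): ΔT = -9.7 × 0.8 = -7.76°C → T = -2.76°C
1100 → 3300 m (saturated, 4.5°C/km): ΔT = -4.5 × 2.2 = -9.9°C → T = -12.66°C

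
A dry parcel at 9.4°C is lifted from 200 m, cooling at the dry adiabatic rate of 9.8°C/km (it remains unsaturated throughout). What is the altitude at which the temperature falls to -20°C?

3200 m

Height above start = (9.4 − (-20)) / 9.8 = 3 km
Altitude = 200 m + 3000 m = 3200 m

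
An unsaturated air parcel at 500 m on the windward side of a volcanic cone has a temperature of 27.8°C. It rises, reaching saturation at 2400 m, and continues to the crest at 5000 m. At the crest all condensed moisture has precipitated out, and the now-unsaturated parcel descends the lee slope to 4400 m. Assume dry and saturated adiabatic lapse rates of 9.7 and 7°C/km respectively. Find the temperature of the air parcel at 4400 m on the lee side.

-3.01°C

From 500 m to 2400 m (dry): cools by 9.7 × 1.9 = 18.43°C, giving 9.37°C.
From 2400 m to 5000 m (saturated): cools by 7 × 2.6 = 18.2°C, giving -8.83°C.
From 5000 m to 4400 m (dry descent): warms by 9.7 × 0.6 = 5.82°C, giving -3.01°C.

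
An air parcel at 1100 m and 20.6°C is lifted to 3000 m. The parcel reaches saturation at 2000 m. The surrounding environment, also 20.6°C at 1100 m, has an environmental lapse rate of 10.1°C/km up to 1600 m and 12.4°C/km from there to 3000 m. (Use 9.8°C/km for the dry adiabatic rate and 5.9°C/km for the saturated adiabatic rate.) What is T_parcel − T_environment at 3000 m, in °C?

+7.69°C (parcel warmer than environment)

Parcel:
  1100–2000 m, dry: Δz = 0.9 km ⇒ ΔT = -8.82°C; T = 11.78°C
  2000–3000 m, saturated: Δz = 1 km ⇒ ΔT = -5.9°C; T = 5.88°C
Environment:
  1100–1600 m, environment, lower layer: Δz = 0.5 km ⇒ ΔT = -5.05°C; T = 15.55°C
  1600–3000 m, environment, upper layer: Δz = 1.4 km ⇒ ΔT = -17.36°C; T = -1.81°C
T_parcel − T_env = 5.88 − (-1.81) = +7.69°C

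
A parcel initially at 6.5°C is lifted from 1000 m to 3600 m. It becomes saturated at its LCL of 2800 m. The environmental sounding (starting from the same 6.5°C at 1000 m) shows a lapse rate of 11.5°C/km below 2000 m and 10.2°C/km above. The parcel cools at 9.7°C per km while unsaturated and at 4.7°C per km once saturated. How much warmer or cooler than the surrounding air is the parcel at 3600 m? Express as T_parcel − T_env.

+6.6°C (parcel warmer than environment)

Parcel:
  1000 → 2800 m (dry, 9.7°C/km): ΔT = -9.7 × 1.8 = -17.46°C → T = -10.96°C
  2800 → 3600 m (saturated, 4.7°C/km): ΔT = -4.7 × 0.8 = -3.76°C → T = -14.72°C
Environment:
  1000 → 2000 m (environment, lower layer, 11.5°C/km): ΔT = -11.5 × 1 = -11.5°C → T = -5°C
  2000 → 3600 m (environment, upper layer, 10.2°C/km): ΔT = -10.2 × 1.6 = -16.32°C → T = -21.32°C
T_parcel − T_env = -14.72 − (-21.32) = +6.6°C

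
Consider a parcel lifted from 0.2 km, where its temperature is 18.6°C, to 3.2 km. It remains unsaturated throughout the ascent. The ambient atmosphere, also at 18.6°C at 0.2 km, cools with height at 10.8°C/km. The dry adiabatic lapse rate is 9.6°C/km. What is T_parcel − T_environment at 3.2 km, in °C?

+3.6°C (parcel warmer than environment)

Parcel:
  200–3200 m, dry: Δz = 3 km ⇒ ΔT = -28.8°C; T = -10.2°C
Environment:
  200–3200 m, environment: Δz = 3 km ⇒ ΔT = -32.4°C; T = -13.8°C
T_parcel − T_env = -10.2 − (-13.8) = +3.6°C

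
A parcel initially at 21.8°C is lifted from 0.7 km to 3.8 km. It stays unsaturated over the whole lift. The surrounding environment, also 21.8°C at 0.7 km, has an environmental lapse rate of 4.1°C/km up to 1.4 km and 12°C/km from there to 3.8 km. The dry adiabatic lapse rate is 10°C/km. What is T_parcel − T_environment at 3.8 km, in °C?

+0.67°C (parcel warmer than environment)

Parcel:
  700–3800 m, dry: Δz = 3.1 km ⇒ ΔT = -31°C; T = -9.2°C
Environment:
  700–1400 m, environment, lower layer: Δz = 0.7 km ⇒ ΔT = -2.87°C; T = 18.93°C
  1400–3800 m, environment, upper layer: Δz = 2.4 km ⇒ ΔT = -28.8°C; T = -9.87°C
T_parcel − T_env = -9.2 − (-9.87) = +0.67°C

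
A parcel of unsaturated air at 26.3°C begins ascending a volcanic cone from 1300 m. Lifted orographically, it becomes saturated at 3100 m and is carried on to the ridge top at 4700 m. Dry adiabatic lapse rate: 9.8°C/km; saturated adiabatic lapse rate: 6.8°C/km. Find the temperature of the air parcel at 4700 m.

From 1300 m to 3100 m (dry): cools by 9.8 × 1.8 = 17.64°C, giving 8.66°C.
From 3100 m to 4700 m (saturated): cools by 6.8 × 1.6 = 10.88°C, giving -2.22°C.

-2.22°C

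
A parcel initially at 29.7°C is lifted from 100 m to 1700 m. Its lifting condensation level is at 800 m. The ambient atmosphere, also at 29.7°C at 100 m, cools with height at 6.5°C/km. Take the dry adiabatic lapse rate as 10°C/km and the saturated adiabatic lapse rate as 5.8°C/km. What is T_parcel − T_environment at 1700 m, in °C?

-1.82°C (parcel cooler than environment)

Parcel:
  Dry to 800 m: -10 × 0.7 km = -7°C, so T = 22.7°C.
  Saturated to 1700 m: -5.8 × 0.9 km = -5.22°C, so T = 17.48°C.
Environment:
  Environment to 1700 m: -6.5 × 1.6 km = -10.4°C, so T = 19.3°C.
T_parcel − T_env = 17.48 − 19.3 = -1.82°C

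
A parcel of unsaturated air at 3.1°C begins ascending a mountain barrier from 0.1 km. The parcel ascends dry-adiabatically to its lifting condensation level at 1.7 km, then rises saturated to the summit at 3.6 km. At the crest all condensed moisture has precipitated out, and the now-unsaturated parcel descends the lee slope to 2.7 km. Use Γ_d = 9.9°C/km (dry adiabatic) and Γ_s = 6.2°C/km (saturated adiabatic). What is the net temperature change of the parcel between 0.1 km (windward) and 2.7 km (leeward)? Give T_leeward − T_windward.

-18.71°C

From 100 m to 1700 m (dry): cools by 9.9 × 1.6 = 15.84°C, giving -12.74°C.
From 1700 m to 3600 m (saturated): cools by 6.2 × 1.9 = 11.78°C, giving -24.52°C.
From 3600 m to 2700 m (dry descent): warms by 9.9 × 0.9 = 8.91°C, giving -15.61°C.
Net change vs windward start: -15.61 − 3.1 = -18.71°C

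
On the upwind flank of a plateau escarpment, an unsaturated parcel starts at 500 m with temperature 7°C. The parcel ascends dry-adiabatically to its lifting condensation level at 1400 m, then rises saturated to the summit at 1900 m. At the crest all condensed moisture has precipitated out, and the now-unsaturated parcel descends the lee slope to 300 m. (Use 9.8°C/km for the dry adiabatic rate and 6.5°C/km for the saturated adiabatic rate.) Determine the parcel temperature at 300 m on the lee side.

10.61°C

Dry to 1400 m: -9.8 × 0.9 km = -8.82°C, so T = -1.82°C.
Saturated to 1900 m: -6.5 × 0.5 km = -3.25°C, so T = -5.07°C.
Dry descent to 300 m: +9.8 × 1.6 km = +15.68°C, so T = 10.61°C.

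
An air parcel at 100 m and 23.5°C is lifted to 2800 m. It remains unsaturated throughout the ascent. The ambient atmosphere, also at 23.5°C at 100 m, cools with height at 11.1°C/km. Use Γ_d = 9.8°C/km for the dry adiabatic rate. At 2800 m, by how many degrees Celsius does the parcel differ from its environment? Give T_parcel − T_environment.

Parcel:
  100–2800 m, dry: Δz = 2.7 km ⇒ ΔT = -26.46°C; T = -2.96°C
Environment:
  100–2800 m, environment: Δz = 2.7 km ⇒ ΔT = -29.97°C; T = -6.47°C
T_parcel − T_env = -2.96 − (-6.47) = +3.51°C

+3.51°C (parcel warmer than environment)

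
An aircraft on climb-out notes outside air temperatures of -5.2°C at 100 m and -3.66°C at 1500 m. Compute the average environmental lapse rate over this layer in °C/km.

Γ = −ΔT/Δz = (-5.2 − (-3.66)) / (1500 − 100) m
  = -1.54°C / 1.4 km = -1.1°C/km

-1.1°C/km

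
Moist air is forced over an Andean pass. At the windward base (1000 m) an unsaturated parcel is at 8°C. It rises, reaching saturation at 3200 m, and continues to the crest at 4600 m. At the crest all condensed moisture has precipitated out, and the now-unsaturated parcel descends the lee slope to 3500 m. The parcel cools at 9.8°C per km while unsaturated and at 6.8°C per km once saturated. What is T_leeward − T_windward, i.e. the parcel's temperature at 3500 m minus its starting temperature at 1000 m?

-20.3°C

1000 → 3200 m (dry, 9.8°C/km): ΔT = -9.8 × 2.2 = -21.56°C → T = -13.56°C
3200 → 4600 m (saturated, 6.8°C/km): ΔT = -6.8 × 1.4 = -9.52°C → T = -23.08°C
4600 → 3500 m (dry descent, 9.8°C/km): ΔT = +9.8 × 1.1 = +10.78°C → T = -12.3°C
Net change vs windward start: -12.3 − 8 = -20.3°C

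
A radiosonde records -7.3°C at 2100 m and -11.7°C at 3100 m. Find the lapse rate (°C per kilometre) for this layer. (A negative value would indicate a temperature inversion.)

4.4°C/km

Γ = −ΔT/Δz = (-7.3 − (-11.7)) / (3100 − 2100) m
  = 4.4°C / 1 km = 4.4°C/km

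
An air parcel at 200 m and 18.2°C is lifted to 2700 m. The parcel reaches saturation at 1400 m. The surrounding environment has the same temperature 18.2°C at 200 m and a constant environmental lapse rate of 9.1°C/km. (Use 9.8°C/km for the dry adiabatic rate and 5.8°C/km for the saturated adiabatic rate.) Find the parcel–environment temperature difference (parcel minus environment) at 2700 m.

+3.45°C (parcel warmer than environment)

Parcel:
  200 → 1400 m (dry, 9.8°C/km): ΔT = -9.8 × 1.2 = -11.76°C → T = 6.44°C
  1400 → 2700 m (saturated, 5.8°C/km): ΔT = -5.8 × 1.3 = -7.54°C → T = -1.1°C
Environment:
  200 → 2700 m (environment, 9.1°C/km): ΔT = -9.1 × 2.5 = -22.75°C → T = -4.55°C
T_parcel − T_env = -1.1 − (-4.55) = +3.45°C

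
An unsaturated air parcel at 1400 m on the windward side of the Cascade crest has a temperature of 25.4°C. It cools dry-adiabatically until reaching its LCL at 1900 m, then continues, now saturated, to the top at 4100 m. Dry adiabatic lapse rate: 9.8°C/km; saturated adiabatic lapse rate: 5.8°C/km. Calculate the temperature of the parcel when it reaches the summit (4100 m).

7.74°C

Dry to 1900 m: -9.8 × 0.5 km = -4.9°C, so T = 20.5°C.
Saturated to 4100 m: -5.8 × 2.2 km = -12.76°C, so T = 7.74°C.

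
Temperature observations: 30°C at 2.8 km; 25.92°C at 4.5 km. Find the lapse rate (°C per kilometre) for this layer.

2.4°C/km

Γ = −ΔT/Δz = (30 − 25.92) / (4500 − 2800) m
  = 4.08°C / 1.7 km = 2.4°C/km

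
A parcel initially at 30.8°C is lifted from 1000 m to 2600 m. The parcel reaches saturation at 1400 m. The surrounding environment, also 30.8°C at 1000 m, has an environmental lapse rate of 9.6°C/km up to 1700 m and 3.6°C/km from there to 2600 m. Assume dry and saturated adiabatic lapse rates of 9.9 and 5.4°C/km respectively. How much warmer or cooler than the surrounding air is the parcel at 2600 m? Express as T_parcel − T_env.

Parcel:
  1000–1400 m, dry: Δz = 0.4 km ⇒ ΔT = -3.96°C; T = 26.84°C
  1400–2600 m, saturated: Δz = 1.2 km ⇒ ΔT = -6.48°C; T = 20.36°C
Environment:
  1000–1700 m, environment, lower layer: Δz = 0.7 km ⇒ ΔT = -6.72°C; T = 24.08°C
  1700–2600 m, environment, upper layer: Δz = 0.9 km ⇒ ΔT = -3.24°C; T = 20.84°C
T_parcel − T_env = 20.36 − 20.84 = -0.48°C

-0.48°C (parcel cooler than environment)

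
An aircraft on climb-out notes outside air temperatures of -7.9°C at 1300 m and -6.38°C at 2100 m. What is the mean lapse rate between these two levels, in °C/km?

Γ = −ΔT/Δz = (-7.9 − (-6.38)) / (2100 − 1300) m
  = -1.52°C / 0.8 km = -1.9°C/km

-1.9°C/km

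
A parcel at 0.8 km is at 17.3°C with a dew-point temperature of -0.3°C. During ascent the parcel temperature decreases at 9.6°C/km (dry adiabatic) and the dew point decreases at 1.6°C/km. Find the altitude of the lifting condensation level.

3 km

T and T_d converge at 9.6 − 1.6 = 8°C per km
Height above start = (17.3 − (-0.3)) / 8 = 2.2 km
LCL altitude = 800 m + 2200 m = 3000 m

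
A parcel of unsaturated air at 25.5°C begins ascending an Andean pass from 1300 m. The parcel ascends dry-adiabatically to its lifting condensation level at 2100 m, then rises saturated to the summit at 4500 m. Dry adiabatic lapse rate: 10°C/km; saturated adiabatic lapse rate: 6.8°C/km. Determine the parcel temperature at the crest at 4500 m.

1300 → 2100 m (dry, 10°C/km): ΔT = -10 × 0.8 = -8°C → T = 17.5°C
2100 → 4500 m (saturated, 6.8°C/km): ΔT = -6.8 × 2.4 = -16.32°C → T = 1.18°C

1.18°C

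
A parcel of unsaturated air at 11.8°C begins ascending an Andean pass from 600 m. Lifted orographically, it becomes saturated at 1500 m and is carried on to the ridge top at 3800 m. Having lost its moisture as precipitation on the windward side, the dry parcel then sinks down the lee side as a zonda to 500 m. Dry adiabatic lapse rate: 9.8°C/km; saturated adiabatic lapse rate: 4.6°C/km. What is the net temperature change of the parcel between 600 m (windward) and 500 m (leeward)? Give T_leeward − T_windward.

Dry to 1500 m: -9.8 × 0.9 km = -8.82°C, so T = 2.98°C.
Saturated to 3800 m: -4.6 × 2.3 km = -10.58°C, so T = -7.6°C.
Dry descent to 500 m: +9.8 × 3.3 km = +32.34°C, so T = 24.74°C.
Net change vs windward start: 24.74 − 11.8 = +12.94°C

+12.94°C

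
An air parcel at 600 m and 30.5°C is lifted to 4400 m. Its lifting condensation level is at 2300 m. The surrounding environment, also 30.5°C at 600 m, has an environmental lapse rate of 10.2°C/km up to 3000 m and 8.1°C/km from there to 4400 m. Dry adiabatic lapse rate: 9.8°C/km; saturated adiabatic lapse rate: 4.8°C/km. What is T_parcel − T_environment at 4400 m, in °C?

Parcel:
  Dry to 2300 m: -9.8 × 1.7 km = -16.66°C, so T = 13.84°C.
  Saturated to 4400 m: -4.8 × 2.1 km = -10.08°C, so T = 3.76°C.
Environment:
  Environment, lower layer to 3000 m: -10.2 × 2.4 km = -24.48°C, so T = 6.02°C.
  Environment, upper layer to 4400 m: -8.1 × 1.4 km = -11.34°C, so T = -5.32°C.
T_parcel − T_env = 3.76 − (-5.32) = +9.08°C

+9.08°C (parcel warmer than environment)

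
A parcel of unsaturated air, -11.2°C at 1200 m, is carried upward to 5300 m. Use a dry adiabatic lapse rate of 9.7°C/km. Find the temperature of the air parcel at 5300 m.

-50.97°C

1200 → 5300 m (dry adiabatic, 9.7°C/km): ΔT = -9.7 × 4.1 = -39.77°C → T = -50.97°C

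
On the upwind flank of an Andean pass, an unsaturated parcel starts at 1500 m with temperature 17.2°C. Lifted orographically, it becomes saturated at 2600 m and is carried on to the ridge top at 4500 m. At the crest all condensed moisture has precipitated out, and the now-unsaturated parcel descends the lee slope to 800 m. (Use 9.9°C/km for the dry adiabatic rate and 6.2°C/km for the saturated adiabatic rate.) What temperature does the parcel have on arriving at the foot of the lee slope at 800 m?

31.16°C

Dry to 2600 m: -9.9 × 1.1 km = -10.89°C, so T = 6.31°C.
Saturated to 4500 m: -6.2 × 1.9 km = -11.78°C, so T = -5.47°C.
Dry descent to 800 m: +9.9 × 3.7 km = +36.63°C, so T = 31.16°C.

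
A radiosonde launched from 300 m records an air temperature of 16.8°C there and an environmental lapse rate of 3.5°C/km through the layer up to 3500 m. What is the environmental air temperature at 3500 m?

From 300 m to 3500 m (environmental): cools by 3.5 × 3.2 = 11.2°C, giving 5.6°C.

5.6°C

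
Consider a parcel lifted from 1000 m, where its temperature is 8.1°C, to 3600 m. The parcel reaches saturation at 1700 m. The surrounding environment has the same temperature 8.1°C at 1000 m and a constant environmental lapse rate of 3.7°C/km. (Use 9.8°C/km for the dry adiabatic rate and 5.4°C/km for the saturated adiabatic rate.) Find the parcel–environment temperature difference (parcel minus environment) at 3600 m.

-7.5°C (parcel cooler than environment)

Parcel:
  1000 → 1700 m (dry, 9.8°C/km): ΔT = -9.8 × 0.7 = -6.86°C → T = 1.24°C
  1700 → 3600 m (saturated, 5.4°C/km): ΔT = -5.4 × 1.9 = -10.26°C → T = -9.02°C
Environment:
  1000 → 3600 m (environment, 3.7°C/km): ΔT = -3.7 × 2.6 = -9.62°C → T = -1.52°C
T_parcel − T_env = -9.02 − (-1.52) = -7.5°C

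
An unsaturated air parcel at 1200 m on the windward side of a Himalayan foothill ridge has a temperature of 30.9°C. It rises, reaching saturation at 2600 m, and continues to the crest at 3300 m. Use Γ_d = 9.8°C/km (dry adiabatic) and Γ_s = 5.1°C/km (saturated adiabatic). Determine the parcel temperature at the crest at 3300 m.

From 1200 m to 2600 m (dry): cools by 9.8 × 1.4 = 13.72°C, giving 17.18°C.
From 2600 m to 3300 m (saturated): cools by 5.1 × 0.7 = 3.57°C, giving 13.61°C.

13.61°C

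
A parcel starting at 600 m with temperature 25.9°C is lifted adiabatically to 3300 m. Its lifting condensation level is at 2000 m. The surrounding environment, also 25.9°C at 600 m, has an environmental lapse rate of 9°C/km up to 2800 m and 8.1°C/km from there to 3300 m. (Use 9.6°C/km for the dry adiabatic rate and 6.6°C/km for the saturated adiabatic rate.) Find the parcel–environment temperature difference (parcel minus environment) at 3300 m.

+1.83°C (parcel warmer than environment)

Parcel:
  600–2000 m, dry: Δz = 1.4 km ⇒ ΔT = -13.44°C; T = 12.46°C
  2000–3300 m, saturated: Δz = 1.3 km ⇒ ΔT = -8.58°C; T = 3.88°C
Environment:
  600–2800 m, environment, lower layer: Δz = 2.2 km ⇒ ΔT = -19.8°C; T = 6.1°C
  2800–3300 m, environment, upper layer: Δz = 0.5 km ⇒ ΔT = -4.05°C; T = 2.05°C
T_parcel − T_env = 3.88 − 2.05 = +1.83°C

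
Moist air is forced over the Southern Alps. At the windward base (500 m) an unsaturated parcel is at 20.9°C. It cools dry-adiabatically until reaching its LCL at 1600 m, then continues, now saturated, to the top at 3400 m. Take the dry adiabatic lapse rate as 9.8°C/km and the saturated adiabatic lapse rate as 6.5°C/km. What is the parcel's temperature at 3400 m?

500–1600 m, dry: Δz = 1.1 km ⇒ ΔT = -10.78°C; T = 10.12°C
1600–3400 m, saturated: Δz = 1.8 km ⇒ ΔT = -11.7°C; T = -1.58°C

-1.58°C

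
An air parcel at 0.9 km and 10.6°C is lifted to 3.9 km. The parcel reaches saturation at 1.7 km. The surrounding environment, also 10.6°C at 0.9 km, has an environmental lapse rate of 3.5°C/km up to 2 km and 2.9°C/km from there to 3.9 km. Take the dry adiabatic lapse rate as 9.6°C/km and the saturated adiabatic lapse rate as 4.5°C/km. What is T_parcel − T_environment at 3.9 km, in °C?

-8.22°C (parcel cooler than environment)

Parcel:
  900 → 1700 m (dry, 9.6°C/km): ΔT = -9.6 × 0.8 = -7.68°C → T = 2.92°C
  1700 → 3900 m (saturated, 4.5°C/km): ΔT = -4.5 × 2.2 = -9.9°C → T = -6.98°C
Environment:
  900 → 2000 m (environment, lower layer, 3.5°C/km): ΔT = -3.5 × 1.1 = -3.85°C → T = 6.75°C
  2000 → 3900 m (environment, upper layer, 2.9°C/km): ΔT = -2.9 × 1.9 = -5.51°C → T = 1.24°C
T_parcel − T_env = -6.98 − 1.24 = -8.22°C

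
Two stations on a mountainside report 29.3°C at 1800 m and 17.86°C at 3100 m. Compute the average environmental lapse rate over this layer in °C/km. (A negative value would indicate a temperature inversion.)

8.8°C/km

Γ = −ΔT/Δz = (29.3 − 17.86) / (3100 − 1800) m
  = 11.44°C / 1.3 km = 8.8°C/km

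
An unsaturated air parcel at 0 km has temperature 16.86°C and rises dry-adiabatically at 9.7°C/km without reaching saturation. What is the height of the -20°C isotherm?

3.8 km

Height above start = (16.86 − (-20)) / 9.7 = 3.8 km
Altitude = 0 m + 3800 m = 3800 m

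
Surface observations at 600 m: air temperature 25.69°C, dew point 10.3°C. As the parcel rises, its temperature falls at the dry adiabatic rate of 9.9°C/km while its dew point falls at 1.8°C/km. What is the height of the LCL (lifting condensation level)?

2500 m

T and T_d converge at 9.9 − 1.8 = 8.1°C per km
Height above start = (25.69 − 10.3) / 8.1 = 1.9 km
LCL altitude = 600 m + 1900 m = 2500 m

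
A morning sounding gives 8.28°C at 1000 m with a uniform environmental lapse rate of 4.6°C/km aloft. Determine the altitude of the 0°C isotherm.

Height above start = (8.28 − 0) / 4.6 = 1.8 km
Altitude = 1000 m + 1800 m = 2800 m

2800 m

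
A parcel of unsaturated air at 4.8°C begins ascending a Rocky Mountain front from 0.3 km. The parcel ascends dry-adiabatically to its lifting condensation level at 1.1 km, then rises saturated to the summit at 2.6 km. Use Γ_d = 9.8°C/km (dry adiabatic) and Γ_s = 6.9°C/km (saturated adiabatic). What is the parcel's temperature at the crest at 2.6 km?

From 300 m to 1100 m (dry): cools by 9.8 × 0.8 = 7.84°C, giving -3.04°C.
From 1100 m to 2600 m (saturated): cools by 6.9 × 1.5 = 10.35°C, giving -13.39°C.

-13.39°C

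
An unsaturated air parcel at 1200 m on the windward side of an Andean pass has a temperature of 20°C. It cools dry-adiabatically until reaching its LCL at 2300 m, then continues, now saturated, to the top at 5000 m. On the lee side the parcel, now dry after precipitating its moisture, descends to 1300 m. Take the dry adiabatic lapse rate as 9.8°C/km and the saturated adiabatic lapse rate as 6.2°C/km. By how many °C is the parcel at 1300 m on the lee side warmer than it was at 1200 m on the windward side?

+8.74°C

From 1200 m to 2300 m (dry): cools by 9.8 × 1.1 = 10.78°C, giving 9.22°C.
From 2300 m to 5000 m (saturated): cools by 6.2 × 2.7 = 16.74°C, giving -7.52°C.
From 5000 m to 1300 m (dry descent): warms by 9.8 × 3.7 = 36.26°C, giving 28.74°C.
Net change vs windward start: 28.74 − 20 = +8.74°C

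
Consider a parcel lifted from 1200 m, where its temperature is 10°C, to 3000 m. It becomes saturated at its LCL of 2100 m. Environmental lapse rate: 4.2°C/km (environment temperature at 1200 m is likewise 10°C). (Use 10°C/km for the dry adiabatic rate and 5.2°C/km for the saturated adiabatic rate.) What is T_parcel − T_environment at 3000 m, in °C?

-6.12°C (parcel cooler than environment)

Parcel:
  1200 → 2100 m (dry, 10°C/km): ΔT = -10 × 0.9 = -9°C → T = 1°C
  2100 → 3000 m (saturated, 5.2°C/km): ΔT = -5.2 × 0.9 = -4.68°C → T = -3.68°C
Environment:
  1200 → 3000 m (environment, 4.2°C/km): ΔT = -4.2 × 1.8 = -7.56°C → T = 2.44°C
T_parcel − T_env = -3.68 − 2.44 = -6.12°C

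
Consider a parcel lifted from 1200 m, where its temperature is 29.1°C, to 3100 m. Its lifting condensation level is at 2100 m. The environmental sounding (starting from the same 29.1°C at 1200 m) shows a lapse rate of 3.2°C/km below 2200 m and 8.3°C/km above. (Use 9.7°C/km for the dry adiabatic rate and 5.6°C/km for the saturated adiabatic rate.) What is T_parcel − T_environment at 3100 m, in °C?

Parcel:
  1200–2100 m, dry: Δz = 0.9 km ⇒ ΔT = -8.73°C; T = 20.37°C
  2100–3100 m, saturated: Δz = 1 km ⇒ ΔT = -5.6°C; T = 14.77°C
Environment:
  1200–2200 m, environment, lower layer: Δz = 1 km ⇒ ΔT = -3.2°C; T = 25.9°C
  2200–3100 m, environment, upper layer: Δz = 0.9 km ⇒ ΔT = -7.47°C; T = 18.43°C
T_parcel − T_env = 14.77 − 18.43 = -3.66°C

-3.66°C (parcel cooler than environment)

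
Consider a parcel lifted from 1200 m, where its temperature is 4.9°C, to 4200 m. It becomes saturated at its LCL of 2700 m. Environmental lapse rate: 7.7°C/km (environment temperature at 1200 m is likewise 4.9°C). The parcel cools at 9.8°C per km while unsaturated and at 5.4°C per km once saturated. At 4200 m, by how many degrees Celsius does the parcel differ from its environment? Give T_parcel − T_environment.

Parcel:
  Dry to 2700 m: -9.8 × 1.5 km = -14.7°C, so T = -9.8°C.
  Saturated to 4200 m: -5.4 × 1.5 km = -8.1°C, so T = -17.9°C.
Environment:
  Environment to 4200 m: -7.7 × 3 km = -23.1°C, so T = -18.2°C.
T_parcel − T_env = -17.9 − (-18.2) = +0.3°C

+0.3°C (parcel warmer than environment)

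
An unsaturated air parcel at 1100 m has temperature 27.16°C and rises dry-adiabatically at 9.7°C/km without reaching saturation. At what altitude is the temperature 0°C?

Height above start = (27.16 − 0) / 9.7 = 2.8 km
Altitude = 1100 m + 2800 m = 3900 m

3900 m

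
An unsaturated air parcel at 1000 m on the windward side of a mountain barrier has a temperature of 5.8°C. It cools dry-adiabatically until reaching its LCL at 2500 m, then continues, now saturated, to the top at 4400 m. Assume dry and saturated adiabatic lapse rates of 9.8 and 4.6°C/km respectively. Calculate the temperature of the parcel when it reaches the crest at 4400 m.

From 1000 m to 2500 m (dry): cools by 9.8 × 1.5 = 14.7°C, giving -8.9°C.
From 2500 m to 4400 m (saturated): cools by 4.6 × 1.9 = 8.74°C, giving -17.64°C.

-17.64°C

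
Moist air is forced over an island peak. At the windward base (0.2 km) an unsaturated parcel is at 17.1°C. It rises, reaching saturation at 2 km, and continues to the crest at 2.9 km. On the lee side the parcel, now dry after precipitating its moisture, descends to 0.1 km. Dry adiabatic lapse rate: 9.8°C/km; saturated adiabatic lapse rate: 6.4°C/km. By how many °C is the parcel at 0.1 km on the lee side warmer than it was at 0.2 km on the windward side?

From 200 m to 2000 m (dry): cools by 9.8 × 1.8 = 17.64°C, giving -0.54°C.
From 2000 m to 2900 m (saturated): cools by 6.4 × 0.9 = 5.76°C, giving -6.3°C.
From 2900 m to 100 m (dry descent): warms by 9.8 × 2.8 = 27.44°C, giving 21.14°C.
Net change vs windward start: 21.14 − 17.1 = +4.04°C

+4.04°C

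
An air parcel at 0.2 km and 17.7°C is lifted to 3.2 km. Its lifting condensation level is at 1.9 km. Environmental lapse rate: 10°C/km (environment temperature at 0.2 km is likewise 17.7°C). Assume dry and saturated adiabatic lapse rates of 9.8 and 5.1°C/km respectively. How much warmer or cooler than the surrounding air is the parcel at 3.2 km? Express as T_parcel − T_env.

+6.71°C (parcel warmer than environment)

Parcel:
  Dry to 1900 m: -9.8 × 1.7 km = -16.66°C, so T = 1.04°C.
  Saturated to 3200 m: -5.1 × 1.3 km = -6.63°C, so T = -5.59°C.
Environment:
  Environment to 3200 m: -10 × 3 km = -30°C, so T = -12.3°C.
T_parcel − T_env = -5.59 − (-12.3) = +6.71°C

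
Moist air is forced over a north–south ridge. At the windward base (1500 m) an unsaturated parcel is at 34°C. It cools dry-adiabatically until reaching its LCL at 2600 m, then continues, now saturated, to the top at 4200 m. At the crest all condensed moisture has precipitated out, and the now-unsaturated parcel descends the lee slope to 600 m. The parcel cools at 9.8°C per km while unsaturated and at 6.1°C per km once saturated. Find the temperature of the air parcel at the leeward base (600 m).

From 1500 m to 2600 m (dry): cools by 9.8 × 1.1 = 10.78°C, giving 23.22°C.
From 2600 m to 4200 m (saturated): cools by 6.1 × 1.6 = 9.76°C, giving 13.46°C.
From 4200 m to 600 m (dry descent): warms by 9.8 × 3.6 = 35.28°C, giving 48.74°C.

48.74°C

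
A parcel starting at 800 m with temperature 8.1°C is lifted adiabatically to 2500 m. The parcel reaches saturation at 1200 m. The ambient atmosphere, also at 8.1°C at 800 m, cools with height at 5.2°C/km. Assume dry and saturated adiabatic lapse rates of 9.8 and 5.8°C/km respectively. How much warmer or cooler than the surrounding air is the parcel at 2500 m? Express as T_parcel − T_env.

Parcel:
  Dry to 1200 m: -9.8 × 0.4 km = -3.92°C, so T = 4.18°C.
  Saturated to 2500 m: -5.8 × 1.3 km = -7.54°C, so T = -3.36°C.
Environment:
  Environment to 2500 m: -5.2 × 1.7 km = -8.84°C, so T = -0.74°C.
T_parcel − T_env = -3.36 − (-0.74) = -2.62°C

-2.62°C (parcel cooler than environment)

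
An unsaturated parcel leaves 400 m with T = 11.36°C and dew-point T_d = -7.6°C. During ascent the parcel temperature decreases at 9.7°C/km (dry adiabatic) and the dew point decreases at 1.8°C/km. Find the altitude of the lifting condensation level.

T and T_d converge at 9.7 − 1.8 = 7.9°C per km
Height above start = (11.36 − (-7.6)) / 7.9 = 2.4 km
LCL altitude = 400 m + 2400 m = 2800 m

2800 m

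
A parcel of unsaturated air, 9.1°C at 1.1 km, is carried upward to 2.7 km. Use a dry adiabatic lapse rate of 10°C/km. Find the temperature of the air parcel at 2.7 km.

-6.9°C

1100–2700 m, dry adiabatic: Δz = 1.6 km ⇒ ΔT = -16°C; T = -6.9°C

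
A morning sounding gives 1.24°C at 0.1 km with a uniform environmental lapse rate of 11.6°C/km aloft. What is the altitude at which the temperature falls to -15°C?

1.5 km

Height above start = (1.24 − (-15)) / 11.6 = 1.4 km
Altitude = 100 m + 1400 m = 1500 m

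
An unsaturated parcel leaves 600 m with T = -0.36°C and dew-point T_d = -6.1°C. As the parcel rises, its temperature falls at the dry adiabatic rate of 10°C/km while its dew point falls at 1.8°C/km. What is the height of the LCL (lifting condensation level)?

T and T_d converge at 10 − 1.8 = 8.2°C per km
Height above start = (-0.36 − (-6.1)) / 8.2 = 0.7 km
LCL altitude = 600 m + 700 m = 1300 m

1300 m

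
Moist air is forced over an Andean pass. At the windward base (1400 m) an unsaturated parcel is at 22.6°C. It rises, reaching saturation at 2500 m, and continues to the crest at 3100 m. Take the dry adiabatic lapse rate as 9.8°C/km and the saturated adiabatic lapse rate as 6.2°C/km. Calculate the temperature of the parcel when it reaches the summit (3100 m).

8.1°C

From 1400 m to 2500 m (dry): cools by 9.8 × 1.1 = 10.78°C, giving 11.82°C.
From 2500 m to 3100 m (saturated): cools by 6.2 × 0.6 = 3.72°C, giving 8.1°C.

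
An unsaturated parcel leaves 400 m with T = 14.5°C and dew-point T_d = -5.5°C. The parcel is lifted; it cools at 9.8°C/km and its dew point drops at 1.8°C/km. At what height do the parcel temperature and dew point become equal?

T and T_d converge at 9.8 − 1.8 = 8°C per km
Height above start = (14.5 − (-5.5)) / 8 = 2.5 km
LCL altitude = 400 m + 2500 m = 2900 m

2900 m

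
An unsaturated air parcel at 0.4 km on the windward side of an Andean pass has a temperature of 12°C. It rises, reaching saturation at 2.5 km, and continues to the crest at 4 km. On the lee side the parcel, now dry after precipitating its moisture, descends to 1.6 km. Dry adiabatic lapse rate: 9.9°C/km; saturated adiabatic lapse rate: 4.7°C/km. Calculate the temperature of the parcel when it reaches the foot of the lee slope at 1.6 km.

From 400 m to 2500 m (dry): cools by 9.9 × 2.1 = 20.79°C, giving -8.79°C.
From 2500 m to 4000 m (saturated): cools by 4.7 × 1.5 = 7.05°C, giving -15.84°C.
From 4000 m to 1600 m (dry descent): warms by 9.9 × 2.4 = 23.76°C, giving 7.92°C.

7.92°C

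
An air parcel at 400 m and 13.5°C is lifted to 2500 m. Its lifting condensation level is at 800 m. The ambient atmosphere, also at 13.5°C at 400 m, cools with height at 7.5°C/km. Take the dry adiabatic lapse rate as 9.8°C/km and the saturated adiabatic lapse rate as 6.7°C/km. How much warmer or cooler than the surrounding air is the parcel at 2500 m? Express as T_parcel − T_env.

+0.44°C (parcel warmer than environment)

Parcel:
  400 → 800 m (dry, 9.8°C/km): ΔT = -9.8 × 0.4 = -3.92°C → T = 9.58°C
  800 → 2500 m (saturated, 6.7°C/km): ΔT = -6.7 × 1.7 = -11.39°C → T = -1.81°C
Environment:
  400 → 2500 m (environment, 7.5°C/km): ΔT = -7.5 × 2.1 = -15.75°C → T = -2.25°C
T_parcel − T_env = -1.81 − (-2.25) = +0.44°C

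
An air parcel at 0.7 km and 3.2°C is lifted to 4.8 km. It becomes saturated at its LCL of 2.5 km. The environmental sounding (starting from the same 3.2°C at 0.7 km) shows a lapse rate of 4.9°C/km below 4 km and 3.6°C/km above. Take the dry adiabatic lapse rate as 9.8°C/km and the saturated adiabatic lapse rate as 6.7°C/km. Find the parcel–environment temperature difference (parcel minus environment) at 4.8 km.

-14°C (parcel cooler than environment)

Parcel:
  From 700 m to 2500 m (dry): cools by 9.8 × 1.8 = 17.64°C, giving -14.44°C.
  From 2500 m to 4800 m (saturated): cools by 6.7 × 2.3 = 15.41°C, giving -29.85°C.
Environment:
  From 700 m to 4000 m (environment, lower layer): cools by 4.9 × 3.3 = 16.17°C, giving -12.97°C.
  From 4000 m to 4800 m (environment, upper layer): cools by 3.6 × 0.8 = 2.88°C, giving -15.85°C.
T_parcel − T_env = -29.85 − (-15.85) = -14°C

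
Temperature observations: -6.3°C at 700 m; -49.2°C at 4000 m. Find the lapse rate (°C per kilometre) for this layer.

13°C/km

Γ = −ΔT/Δz = (-6.3 − (-49.2)) / (4000 − 700) m
  = 42.9°C / 3.3 km = 13°C/km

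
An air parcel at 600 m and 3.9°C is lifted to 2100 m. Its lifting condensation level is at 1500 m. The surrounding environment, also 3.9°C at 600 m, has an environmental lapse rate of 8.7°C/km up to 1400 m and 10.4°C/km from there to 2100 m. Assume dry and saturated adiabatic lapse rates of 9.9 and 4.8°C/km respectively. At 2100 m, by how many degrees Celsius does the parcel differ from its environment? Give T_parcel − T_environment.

Parcel:
  Dry to 1500 m: -9.9 × 0.9 km = -8.91°C, so T = -5.01°C.
  Saturated to 2100 m: -4.8 × 0.6 km = -2.88°C, so T = -7.89°C.
Environment:
  Environment, lower layer to 1400 m: -8.7 × 0.8 km = -6.96°C, so T = -3.06°C.
  Environment, upper layer to 2100 m: -10.4 × 0.7 km = -7.28°C, so T = -10.34°C.
T_parcel − T_env = -7.89 − (-10.34) = +2.45°C

+2.45°C (parcel warmer than environment)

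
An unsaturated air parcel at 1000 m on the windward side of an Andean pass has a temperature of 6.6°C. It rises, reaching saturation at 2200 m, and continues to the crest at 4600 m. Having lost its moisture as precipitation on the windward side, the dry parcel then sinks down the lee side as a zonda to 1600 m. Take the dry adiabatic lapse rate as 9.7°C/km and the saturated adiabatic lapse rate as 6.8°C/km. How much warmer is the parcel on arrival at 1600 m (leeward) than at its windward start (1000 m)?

Dry to 2200 m: -9.7 × 1.2 km = -11.64°C, so T = -5.04°C.
Saturated to 4600 m: -6.8 × 2.4 km = -16.32°C, so T = -21.36°C.
Dry descent to 1600 m: +9.7 × 3 km = +29.1°C, so T = 7.74°C.
Net change vs windward start: 7.74 − 6.6 = +1.14°C

+1.14°C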